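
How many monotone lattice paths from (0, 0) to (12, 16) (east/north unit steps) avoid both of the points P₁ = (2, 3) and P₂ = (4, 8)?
Number of paths = 15313145

Inclusion–exclusion. Total paths: C(28, 12) = 30421755. Through P₁: C(5, 2)·C(23, 10) = 11440660. Through P₂: C(12, 4)·C(16, 8) = 6370650. Since P₁ is strictly southwest of P₂, a monotone path through both must visit P₁ then P₂; paths through both = C(5, 2)·C(7, 2)·C(16, 8) = 2702700. Avoid both = 30421755 − 11440660 − 6370650 + 2702700 = 15313145.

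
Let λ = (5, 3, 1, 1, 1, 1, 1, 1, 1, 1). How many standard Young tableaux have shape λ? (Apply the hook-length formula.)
# SYT of shape (5, 3, 1, 1, 1, 1, 1, 1, 1, 1) = 42120

Hook-length formula: f^λ = n! / Π hook(c), product over all cells c of the Young diagram. For λ = (5, 3, 1, 1, 1, 1, 1, 1, 1, 1), n = 16 boxes. Hook lengths by row (left-to-right, top-to-bottom): [14, 5, 4, 2, 1]; [11, 2, 1]; [8]; [7]; [6]; [5]; [4]; [3]; [2]; [1]. Product of hooks = 496742400. So f^λ = 16! / 496742400 = 20922789888000 / 496742400 = 42120.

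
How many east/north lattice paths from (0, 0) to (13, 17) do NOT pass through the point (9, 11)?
Number of paths = 84488250

Total paths from (0, 0) to (13, 17): C(30, 13) = 119759850. Paths through (9, 11): (paths (0, 0) → (9, 11)) × (paths (9, 11) → (13, 17)) = C(20, 9) · C(10, 4) = 167960 · 210 = 35271600. Avoidance count = 119759850 − 35271600 = 84488250.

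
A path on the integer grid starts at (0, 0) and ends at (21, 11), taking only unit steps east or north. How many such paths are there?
Number of paths = 129024480

A monotone lattice path from (0, 0) to (21, 11) consists of 21 east steps and 11 north steps in some order, so it is determined by which 21 of the 32 steps are east. The count is C(32, 21) = 129024480.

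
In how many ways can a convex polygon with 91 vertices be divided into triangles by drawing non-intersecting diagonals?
C_89 = 254224158304000796523953440778841647086547372026600

These polygon triangulations are counted by the Catalan number C_n = (1/(n + 1)) · C(2n, n). For n = 89: C_89 = (1/90) · C(178, 89) = 22880174247360071687155809670095748237789263482394000/90 = 254224158304000796523953440778841647086547372026600.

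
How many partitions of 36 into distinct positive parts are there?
q(36) = 668

A partition into distinct parts is a strictly decreasing sequence summing to n. The recurrence d(n, m) = d(n, m−1) + d(n−m, m−1) (use part m at most once) with q(n) = d(n, n) gives q(36) = 668. (Euler's theorem: # distinct-part partitions = # odd-part partitions.)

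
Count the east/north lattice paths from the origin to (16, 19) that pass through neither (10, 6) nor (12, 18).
Number of paths = 3413833409

Inclusion–exclusion. Total paths: C(35, 16) = 4059928950. Through P₁: C(16, 10)·C(19, 6) = 217273056. Through P₂: C(30, 12)·C(5, 4) = 432466125. Since P₁ is strictly southwest of P₂, a monotone path through both must visit P₁ then P₂; paths through both = C(16, 10)·C(14, 2)·C(5, 4) = 3643640. Avoid both = 4059928950 − 217273056 − 432466125 + 3643640 = 3413833409.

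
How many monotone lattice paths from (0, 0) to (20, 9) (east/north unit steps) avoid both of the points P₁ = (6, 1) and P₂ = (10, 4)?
Number of paths = 5506347

Inclusion–exclusion. Total paths: C(29, 20) = 10015005. Through P₁: C(7, 6)·C(22, 14) = 2238390. Through P₂: C(14, 10)·C(15, 10) = 3006003. Since P₁ is strictly southwest of P₂, a monotone path through both must visit P₁ then P₂; paths through both = C(7, 6)·C(7, 4)·C(15, 10) = 735735. Avoid both = 10015005 − 2238390 − 3006003 + 735735 = 5506347.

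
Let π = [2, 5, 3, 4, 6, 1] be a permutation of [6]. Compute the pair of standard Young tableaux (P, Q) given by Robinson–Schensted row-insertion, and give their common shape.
P = [1, 3, 4, 6] / [2] / [5];  Q = [1, 2, 4, 5] / [3] / [6];  common shape = (4, 1, 1)

Row-insert the values π_1, π_2, … into P one at a time, bumping the leftmost entry strictly greater than the inserted value down to the next row. The recording tableau Q records, in position (i, j), the step at which that cell was added to P.
  Insert 2 (step 1): P = [2];  Q = [1]
  Insert 5 (step 2): P = [2, 5];  Q = [1, 2]
  Insert 3 (step 3): P = [2, 3] / [5];  Q = [1, 2] / [3]
  Insert 4 (step 4): P = [2, 3, 4] / [5];  Q = [1, 2, 4] / [3]
  Insert 6 (step 5): P = [2, 3, 4, 6] / [5];  Q = [1, 2, 4, 5] / [3]
  Insert 1 (step 6): P = [1, 3, 4, 6] / [2] / [5];  Q = [1, 2, 4, 5] / [3] / [6]
Final shape: (4, 1, 1).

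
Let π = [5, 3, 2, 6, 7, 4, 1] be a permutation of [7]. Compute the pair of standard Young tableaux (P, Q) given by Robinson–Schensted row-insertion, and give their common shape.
P = [1, 4, 7] / [2, 6] / [3] / [5];  Q = [1, 4, 5] / [2, 6] / [3] / [7];  common shape = (3, 2, 1, 1)

Row-insert the values π_1, π_2, … into P one at a time, bumping the leftmost entry strictly greater than the inserted value down to the next row. The recording tableau Q records, in position (i, j), the step at which that cell was added to P.
  Insert 5 (step 1): P = [5];  Q = [1]
  Insert 3 (step 2): P = [3] / [5];  Q = [1] / [2]
  Insert 2 (step 3): P = [2] / [3] / [5];  Q = [1] / [2] / [3]
  Insert 6 (step 4): P = [2, 6] / [3] / [5];  Q = [1, 4] / [2] / [3]
  Insert 7 (step 5): P = [2, 6, 7] / [3] / [5];  Q = [1, 4, 5] / [2] / [3]
  Insert 4 (step 6): P = [2, 4, 7] / [3, 6] / [5];  Q = [1, 4, 5] / [2, 6] / [3]
  Insert 1 (step 7): P = [1, 4, 7] / [2, 6] / [3] / [5];  Q = [1, 4, 5] / [2, 6] / [3] / [7]
Final shape: (3, 2, 1, 1).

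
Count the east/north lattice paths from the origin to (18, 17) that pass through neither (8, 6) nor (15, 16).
Number of paths = 2509810098

Inclusion–exclusion. Total paths: C(35, 18) = 4537567650. Through P₁: C(14, 8)·C(21, 10) = 1059206148. Through P₂: C(31, 15)·C(4, 3) = 1202160780. Since P₁ is strictly southwest of P₂, a monotone path through both must visit P₁ then P₂; paths through both = C(14, 8)·C(17, 7)·C(4, 3) = 233609376. Avoid both = 4537567650 − 1059206148 − 1202160780 + 233609376 = 2509810098.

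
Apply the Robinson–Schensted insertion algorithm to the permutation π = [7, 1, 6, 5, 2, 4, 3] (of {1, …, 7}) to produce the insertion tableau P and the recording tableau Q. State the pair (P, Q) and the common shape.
P = [1, 2, 3] / [4] / [5] / [6] / [7];  Q = [1, 3, 6] / [2] / [4] / [5] / [7];  common shape = (3, 1, 1, 1, 1)

Row-insert the values π_1, π_2, … into P one at a time, bumping the leftmost entry strictly greater than the inserted value down to the next row. The recording tableau Q records, in position (i, j), the step at which that cell was added to P.
  Insert 7 (step 1): P = [7];  Q = [1]
  Insert 1 (step 2): P = [1] / [7];  Q = [1] / [2]
  Insert 6 (step 3): P = [1, 6] / [7];  Q = [1, 3] / [2]
  Insert 5 (step 4): P = [1, 5] / [6] / [7];  Q = [1, 3] / [2] / [4]
  Insert 2 (step 5): P = [1, 2] / [5] / [6] / [7];  Q = [1, 3] / [2] / [4] / [5]
  Insert 4 (step 6): P = [1, 2, 4] / [5] / [6] / [7];  Q = [1, 3, 6] / [2] / [4] / [5]
  Insert 3 (step 7): P = [1, 2, 3] / [4] / [5] / [6] / [7];  Q = [1, 3, 6] / [2] / [4] / [5] / [7]
Final shape: (3, 1, 1, 1, 1).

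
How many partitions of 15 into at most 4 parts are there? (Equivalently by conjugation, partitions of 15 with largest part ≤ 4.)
p(15, parts ≤ 4) = 54

Partitions of 15 with all parts ≤ 4: 4+4+4+3, 4+4+4+2+1, 4+4+4+1+1+1, 4+4+3+3+1, 4+4+3+2+2, 4+4+3+2+1+1, 4+4+3+1+1+1+1, 4+4+2+2+2+1, 4+4+2+2+1+1+1, 4+4+2+1+1+1+1+1, 4+4+1+1+1+1+1+1+1, 4+3+3+3+2, 4+3+3+3+1+1, 4+3+3+2+2+1, 4+3+3+2+1+1+1, 4+3+3+1+1+1+1+1, 4+3+2+2+2+2, 4+3+2+2+2+1+1, 4+3+2+2+1+1+1+1, 4+3+2+1+1+1+1+1+1, 4+3+1+1+1+1+1+1+1+1, 4+2+2+2+2+2+1, 4+2+2+2+2+1+1+1, 4+2+2+2+1+1+1+1+1, 4+2+2+1+1+1+1+1+1+1, 4+2+1+1+1+1+1+1+1+1+1, 4+1+1+1+1+1+1+1+1+1+1+1, 3+3+3+3+3, 3+3+3+3+2+1, 3+3+3+3+1+1+1, … (54 total). Count = 54.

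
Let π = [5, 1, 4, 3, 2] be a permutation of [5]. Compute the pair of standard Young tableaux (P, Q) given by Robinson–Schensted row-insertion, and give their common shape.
P = [1, 2] / [3] / [4] / [5];  Q = [1, 3] / [2] / [4] / [5];  common shape = (2, 1, 1, 1)

Row-insert the values π_1, π_2, … into P one at a time, bumping the leftmost entry strictly greater than the inserted value down to the next row. The recording tableau Q records, in position (i, j), the step at which that cell was added to P.
  Insert 5 (step 1): P = [5];  Q = [1]
  Insert 1 (step 2): P = [1] / [5];  Q = [1] / [2]
  Insert 4 (step 3): P = [1, 4] / [5];  Q = [1, 3] / [2]
  Insert 3 (step 4): P = [1, 3] / [4] / [5];  Q = [1, 3] / [2] / [4]
  Insert 2 (step 5): P = [1, 2] / [3] / [4] / [5];  Q = [1, 3] / [2] / [4] / [5]
Final shape: (2, 1, 1, 1).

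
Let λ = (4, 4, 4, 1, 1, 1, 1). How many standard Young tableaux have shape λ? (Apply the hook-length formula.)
# SYT of shape (4, 4, 4, 1, 1, 1, 1) = 140140

Hook-length formula: f^λ = n! / Π hook(c), product over all cells c of the Young diagram. For λ = (4, 4, 4, 1, 1, 1, 1), n = 16 boxes. Hook lengths by row (left-to-right, top-to-bottom): [10, 5, 4, 3]; [9, 4, 3, 2]; [8, 3, 2, 1]; [4]; [3]; [2]; [1]. Product of hooks = 149299200. So f^λ = 16! / 149299200 = 20922789888000 / 149299200 = 140140.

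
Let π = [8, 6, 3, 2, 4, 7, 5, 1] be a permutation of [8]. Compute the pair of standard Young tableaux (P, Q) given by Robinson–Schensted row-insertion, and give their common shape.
P = [1, 4, 5] / [2, 7] / [3] / [6] / [8];  Q = [1, 5, 6] / [2, 7] / [3] / [4] / [8];  common shape = (3, 2, 1, 1, 1)

Row-insert the values π_1, π_2, … into P one at a time, bumping the leftmost entry strictly greater than the inserted value down to the next row. The recording tableau Q records, in position (i, j), the step at which that cell was added to P.
  Insert 8 (step 1): P = [8];  Q = [1]
  Insert 6 (step 2): P = [6] / [8];  Q = [1] / [2]
  Insert 3 (step 3): P = [3] / [6] / [8];  Q = [1] / [2] / [3]
  Insert 2 (step 4): P = [2] / [3] / [6] / [8];  Q = [1] / [2] / [3] / [4]
  Insert 4 (step 5): P = [2, 4] / [3] / [6] / [8];  Q = [1, 5] / [2] / [3] / [4]
  Insert 7 (step 6): P = [2, 4, 7] / [3] / [6] / [8];  Q = [1, 5, 6] / [2] / [3] / [4]
  Insert 5 (step 7): P = [2, 4, 5] / [3, 7] / [6] / [8];  Q = [1, 5, 6] / [2, 7] / [3] / [4]
  Insert 1 (step 8): P = [1, 4, 5] / [2, 7] / [3] / [6] / [8];  Q = [1, 5, 6] / [2, 7] / [3] / [4] / [8]
Final shape: (3, 2, 1, 1, 1).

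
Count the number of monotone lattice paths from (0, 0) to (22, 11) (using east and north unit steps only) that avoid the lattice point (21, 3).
Number of paths = 193518504

Total paths from (0, 0) to (22, 11): C(33, 22) = 193536720. Paths through (21, 3): (paths (0, 0) → (21, 3)) × (paths (21, 3) → (22, 11)) = C(24, 21) · C(9, 1) = 2024 · 9 = 18216. Avoidance count = 193536720 − 18216 = 193518504.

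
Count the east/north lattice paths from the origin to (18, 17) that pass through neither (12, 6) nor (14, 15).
Number of paths = 3159753486

Inclusion–exclusion. Total paths: C(35, 18) = 4537567650. Through P₁: C(18, 12)·C(17, 6) = 229748064. Through P₂: C(29, 14)·C(6, 4) = 1163381400. Since P₁ is strictly southwest of P₂, a monotone path through both must visit P₁ then P₂; paths through both = C(18, 12)·C(11, 2)·C(6, 4) = 15315300. Avoid both = 4537567650 − 229748064 − 1163381400 + 15315300 = 3159753486.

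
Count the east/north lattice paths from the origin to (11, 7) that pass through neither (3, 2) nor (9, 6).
Number of paths = 10239

Inclusion–exclusion. Total paths: C(18, 11) = 31824. Through P₁: C(5, 3)·C(13, 8) = 12870. Through P₂: C(15, 9)·C(3, 2) = 15015. Since P₁ is strictly southwest of P₂, a monotone path through both must visit P₁ then P₂; paths through both = C(5, 3)·C(10, 6)·C(3, 2) = 6300. Avoid both = 31824 − 12870 − 15015 + 6300 = 10239.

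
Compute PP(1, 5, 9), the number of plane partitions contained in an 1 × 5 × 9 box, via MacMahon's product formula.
PP(1, 5, 9) = 2002

Evaluate the triple product over i = 1..1, j = 1..5, k = 1..9. The factors are (2/1) · (3/2) · (4/3) · (5/4) · (6/5) · (7/6) · (8/7) · (9/8) · … (45 factors total). The numerators and denominators telescope so the product is an integer; carrying out the multiplication exactly gives PP(1, 5, 9) = 2002.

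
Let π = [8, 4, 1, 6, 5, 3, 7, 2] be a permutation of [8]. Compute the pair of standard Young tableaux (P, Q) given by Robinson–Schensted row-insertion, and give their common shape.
P = [1, 2, 7] / [3, 5] / [4] / [6] / [8];  Q = [1, 4, 7] / [2, 5] / [3] / [6] / [8];  common shape = (3, 2, 1, 1, 1)

Row-insert the values π_1, π_2, … into P one at a time, bumping the leftmost entry strictly greater than the inserted value down to the next row. The recording tableau Q records, in position (i, j), the step at which that cell was added to P.
  Insert 8 (step 1): P = [8];  Q = [1]
  Insert 4 (step 2): P = [4] / [8];  Q = [1] / [2]
  Insert 1 (step 3): P = [1] / [4] / [8];  Q = [1] / [2] / [3]
  Insert 6 (step 4): P = [1, 6] / [4] / [8];  Q = [1, 4] / [2] / [3]
  Insert 5 (step 5): P = [1, 5] / [4, 6] / [8];  Q = [1, 4] / [2, 5] / [3]
  Insert 3 (step 6): P = [1, 3] / [4, 5] / [6] / [8];  Q = [1, 4] / [2, 5] / [3] / [6]
  Insert 7 (step 7): P = [1, 3, 7] / [4, 5] / [6] / [8];  Q = [1, 4, 7] / [2, 5] / [3] / [6]
  Insert 2 (step 8): P = [1, 2, 7] / [3, 5] / [4] / [6] / [8];  Q = [1, 4, 7] / [2, 5] / [3] / [6] / [8]
Final shape: (3, 2, 1, 1, 1).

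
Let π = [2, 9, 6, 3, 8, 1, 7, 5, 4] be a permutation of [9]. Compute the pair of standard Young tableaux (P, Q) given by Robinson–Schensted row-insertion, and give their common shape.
P = [1, 3, 4] / [2, 5] / [6, 7] / [8] / [9];  Q = [1, 2, 5] / [3, 7] / [4, 8] / [6] / [9];  common shape = (3, 2, 2, 1, 1)

Row-insert the values π_1, π_2, … into P one at a time, bumping the leftmost entry strictly greater than the inserted value down to the next row. The recording tableau Q records, in position (i, j), the step at which that cell was added to P.
  Insert 2 (step 1): P = [2];  Q = [1]
  Insert 9 (step 2): P = [2, 9];  Q = [1, 2]
  Insert 6 (step 3): P = [2, 6] / [9];  Q = [1, 2] / [3]
  Insert 3 (step 4): P = [2, 3] / [6] / [9];  Q = [1, 2] / [3] / [4]
  Insert 8 (step 5): P = [2, 3, 8] / [6] / [9];  Q = [1, 2, 5] / [3] / [4]
  Insert 1 (step 6): P = [1, 3, 8] / [2] / [6] / [9];  Q = [1, 2, 5] / [3] / [4] / [6]
  Insert 7 (step 7): P = [1, 3, 7] / [2, 8] / [6] / [9];  Q = [1, 2, 5] / [3, 7] / [4] / [6]
  Insert 5 (step 8): P = [1, 3, 5] / [2, 7] / [6, 8] / [9];  Q = [1, 2, 5] / [3, 7] / [4, 8] / [6]
  Insert 4 (step 9): P = [1, 3, 4] / [2, 5] / [6, 7] / [8] / [9];  Q = [1, 2, 5] / [3, 7] / [4, 8] / [6] / [9]
Final shape: (3, 2, 2, 1, 1).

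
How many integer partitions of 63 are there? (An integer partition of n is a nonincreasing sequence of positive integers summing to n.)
p(63) = 1505499

Compute p(n) via the recurrence p(n, m) = p(n, m−1) + p(n−m, m), where p(n, m) counts partitions of n with all parts ≤ m and p(n) = p(n, n). The base cases are p(0, m) = 1 and p(n, 0) = 0 for n > 0. Filling the table yields p(63) = 1505499. (Euler's pentagonal recurrence is an alternative.)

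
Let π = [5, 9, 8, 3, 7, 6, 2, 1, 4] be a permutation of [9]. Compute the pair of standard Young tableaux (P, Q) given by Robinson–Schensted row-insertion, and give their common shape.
P = [1, 4] / [2, 6] / [3, 7] / [5] / [8] / [9];  Q = [1, 2] / [3, 5] / [4, 9] / [6] / [7] / [8];  common shape = (2, 2, 2, 1, 1, 1)

Row-insert the values π_1, π_2, … into P one at a time, bumping the leftmost entry strictly greater than the inserted value down to the next row. The recording tableau Q records, in position (i, j), the step at which that cell was added to P.
  Insert 5 (step 1): P = [5];  Q = [1]
  Insert 9 (step 2): P = [5, 9];  Q = [1, 2]
  Insert 8 (step 3): P = [5, 8] / [9];  Q = [1, 2] / [3]
  Insert 3 (step 4): P = [3, 8] / [5] / [9];  Q = [1, 2] / [3] / [4]
  Insert 7 (step 5): P = [3, 7] / [5, 8] / [9];  Q = [1, 2] / [3, 5] / [4]
  Insert 6 (step 6): P = [3, 6] / [5, 7] / [8] / [9];  Q = [1, 2] / [3, 5] / [4] / [6]
  Insert 2 (step 7): P = [2, 6] / [3, 7] / [5] / [8] / [9];  Q = [1, 2] / [3, 5] / [4] / [6] / [7]
  Insert 1 (step 8): P = [1, 6] / [2, 7] / [3] / [5] / [8] / [9];  Q = [1, 2] / [3, 5] / [4] / [6] / [7] / [8]
  Insert 4 (step 9): P = [1, 4] / [2, 6] / [3, 7] / [5] / [8] / [9];  Q = [1, 2] / [3, 5] / [4, 9] / [6] / [7] / [8]
Final shape: (2, 2, 2, 1, 1, 1).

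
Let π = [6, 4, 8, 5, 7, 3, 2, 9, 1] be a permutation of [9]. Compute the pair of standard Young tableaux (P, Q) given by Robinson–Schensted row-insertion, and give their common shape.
P = [1, 5, 7, 9] / [2, 8] / [3] / [4] / [6];  Q = [1, 3, 5, 8] / [2, 4] / [6] / [7] / [9];  common shape = (4, 2, 1, 1, 1)

Row-insert the values π_1, π_2, … into P one at a time, bumping the leftmost entry strictly greater than the inserted value down to the next row. The recording tableau Q records, in position (i, j), the step at which that cell was added to P.
  Insert 6 (step 1): P = [6];  Q = [1]
  Insert 4 (step 2): P = [4] / [6];  Q = [1] / [2]
  Insert 8 (step 3): P = [4, 8] / [6];  Q = [1, 3] / [2]
  Insert 5 (step 4): P = [4, 5] / [6, 8];  Q = [1, 3] / [2, 4]
  Insert 7 (step 5): P = [4, 5, 7] / [6, 8];  Q = [1, 3, 5] / [2, 4]
  Insert 3 (step 6): P = [3, 5, 7] / [4, 8] / [6];  Q = [1, 3, 5] / [2, 4] / [6]
  Insert 2 (step 7): P = [2, 5, 7] / [3, 8] / [4] / [6];  Q = [1, 3, 5] / [2, 4] / [6] / [7]
  Insert 9 (step 8): P = [2, 5, 7, 9] / [3, 8] / [4] / [6];  Q = [1, 3, 5, 8] / [2, 4] / [6] / [7]
  Insert 1 (step 9): P = [1, 5, 7, 9] / [2, 8] / [3] / [4] / [6];  Q = [1, 3, 5, 8] / [2, 4] / [6] / [7] / [9]
Final shape: (4, 2, 1, 1, 1).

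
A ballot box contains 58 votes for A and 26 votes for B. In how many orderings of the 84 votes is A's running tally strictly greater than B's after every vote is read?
Strict-lead orderings = 1331876788623078523776

Total orderings of the 84 votes with 58 for A: C(84, 58) = 3496176570135581124912. By the Bertrand ballot formula (Cycle Lemma / reflection principle), the number of orderings in which A is strictly ahead of B throughout is (p − q)/(p + q) · C(p + q, p) = (58 − 26)/(58 + 26) · 3496176570135581124912 = 1331876788623078523776.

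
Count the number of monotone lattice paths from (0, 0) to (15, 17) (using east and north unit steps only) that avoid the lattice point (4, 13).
Number of paths = 562474020

Total paths from (0, 0) to (15, 17): C(32, 15) = 565722720. Paths through (4, 13): (paths (0, 0) → (4, 13)) × (paths (4, 13) → (15, 17)) = C(17, 4) · C(15, 11) = 2380 · 1365 = 3248700. Avoidance count = 565722720 − 3248700 = 562474020.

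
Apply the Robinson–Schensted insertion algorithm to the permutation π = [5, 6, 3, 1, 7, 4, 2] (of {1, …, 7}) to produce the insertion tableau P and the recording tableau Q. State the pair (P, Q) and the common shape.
P = [1, 2, 7] / [3, 4] / [5, 6];  Q = [1, 2, 5] / [3, 6] / [4, 7];  common shape = (3, 2, 2)

Row-insert the values π_1, π_2, … into P one at a time, bumping the leftmost entry strictly greater than the inserted value down to the next row. The recording tableau Q records, in position (i, j), the step at which that cell was added to P.
  Insert 5 (step 1): P = [5];  Q = [1]
  Insert 6 (step 2): P = [5, 6];  Q = [1, 2]
  Insert 3 (step 3): P = [3, 6] / [5];  Q = [1, 2] / [3]
  Insert 1 (step 4): P = [1, 6] / [3] / [5];  Q = [1, 2] / [3] / [4]
  Insert 7 (step 5): P = [1, 6, 7] / [3] / [5];  Q = [1, 2, 5] / [3] / [4]
  Insert 4 (step 6): P = [1, 4, 7] / [3, 6] / [5];  Q = [1, 2, 5] / [3, 6] / [4]
  Insert 2 (step 7): P = [1, 2, 7] / [3, 4] / [5, 6];  Q = [1, 2, 5] / [3, 6] / [4, 7]
Final shape: (3, 2, 2).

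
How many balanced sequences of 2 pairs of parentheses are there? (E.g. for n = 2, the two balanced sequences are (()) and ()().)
C_2 = 2

These balanced parentheses are counted by the Catalan number C_n = (1/(n + 1)) · C(2n, n). For n = 2: C_2 = (1/3) · C(4, 2) = 6/3 = 2.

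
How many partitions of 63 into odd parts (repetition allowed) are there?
p_odd(63) = 14848

Enumerate partitions using only odd parts via the recurrence o(n, m) = o(n, m−2) + o(n−m, m) over odd m, starting from the largest odd part ≤ n. This gives p_odd(63) = 14848. (Euler's theorem: equals the count of distinct-part partitions.)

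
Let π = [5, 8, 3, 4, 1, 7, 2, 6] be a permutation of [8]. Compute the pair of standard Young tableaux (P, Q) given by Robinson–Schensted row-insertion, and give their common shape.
P = [1, 2, 6] / [3, 4, 7] / [5, 8];  Q = [1, 2, 6] / [3, 4, 8] / [5, 7];  common shape = (3, 3, 2)

Row-insert the values π_1, π_2, … into P one at a time, bumping the leftmost entry strictly greater than the inserted value down to the next row. The recording tableau Q records, in position (i, j), the step at which that cell was added to P.
  Insert 5 (step 1): P = [5];  Q = [1]
  Insert 8 (step 2): P = [5, 8];  Q = [1, 2]
  Insert 3 (step 3): P = [3, 8] / [5];  Q = [1, 2] / [3]
  Insert 4 (step 4): P = [3, 4] / [5, 8];  Q = [1, 2] / [3, 4]
  Insert 1 (step 5): P = [1, 4] / [3, 8] / [5];  Q = [1, 2] / [3, 4] / [5]
  Insert 7 (step 6): P = [1, 4, 7] / [3, 8] / [5];  Q = [1, 2, 6] / [3, 4] / [5]
  Insert 2 (step 7): P = [1, 2, 7] / [3, 4] / [5, 8];  Q = [1, 2, 6] / [3, 4] / [5, 7]
  Insert 6 (step 8): P = [1, 2, 6] / [3, 4, 7] / [5, 8];  Q = [1, 2, 6] / [3, 4, 8] / [5, 7]
Final shape: (3, 3, 2).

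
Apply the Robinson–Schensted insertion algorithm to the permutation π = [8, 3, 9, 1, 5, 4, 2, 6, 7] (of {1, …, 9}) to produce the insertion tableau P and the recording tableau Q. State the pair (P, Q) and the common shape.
P = [1, 2, 6, 7] / [3, 4] / [5, 9] / [8];  Q = [1, 3, 8, 9] / [2, 5] / [4, 6] / [7];  common shape = (4, 2, 2, 1)

Row-insert the values π_1, π_2, … into P one at a time, bumping the leftmost entry strictly greater than the inserted value down to the next row. The recording tableau Q records, in position (i, j), the step at which that cell was added to P.
  Insert 8 (step 1): P = [8];  Q = [1]
  Insert 3 (step 2): P = [3] / [8];  Q = [1] / [2]
  Insert 9 (step 3): P = [3, 9] / [8];  Q = [1, 3] / [2]
  Insert 1 (step 4): P = [1, 9] / [3] / [8];  Q = [1, 3] / [2] / [4]
  Insert 5 (step 5): P = [1, 5] / [3, 9] / [8];  Q = [1, 3] / [2, 5] / [4]
  Insert 4 (step 6): P = [1, 4] / [3, 5] / [8, 9];  Q = [1, 3] / [2, 5] / [4, 6]
  Insert 2 (step 7): P = [1, 2] / [3, 4] / [5, 9] / [8];  Q = [1, 3] / [2, 5] / [4, 6] / [7]
  Insert 6 (step 8): P = [1, 2, 6] / [3, 4] / [5, 9] / [8];  Q = [1, 3, 8] / [2, 5] / [4, 6] / [7]
  Insert 7 (step 9): P = [1, 2, 6, 7] / [3, 4] / [5, 9] / [8];  Q = [1, 3, 8, 9] / [2, 5] / [4, 6] / [7]
Final shape: (4, 2, 2, 1).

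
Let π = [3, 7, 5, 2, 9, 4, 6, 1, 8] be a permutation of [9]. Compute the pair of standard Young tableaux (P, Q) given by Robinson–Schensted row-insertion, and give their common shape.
P = [1, 4, 6, 8] / [2, 5, 9] / [3] / [7];  Q = [1, 2, 5, 9] / [3, 6, 7] / [4] / [8];  common shape = (4, 3, 1, 1)

Row-insert the values π_1, π_2, … into P one at a time, bumping the leftmost entry strictly greater than the inserted value down to the next row. The recording tableau Q records, in position (i, j), the step at which that cell was added to P.
  Insert 3 (step 1): P = [3];  Q = [1]
  Insert 7 (step 2): P = [3, 7];  Q = [1, 2]
  Insert 5 (step 3): P = [3, 5] / [7];  Q = [1, 2] / [3]
  Insert 2 (step 4): P = [2, 5] / [3] / [7];  Q = [1, 2] / [3] / [4]
  Insert 9 (step 5): P = [2, 5, 9] / [3] / [7];  Q = [1, 2, 5] / [3] / [4]
  Insert 4 (step 6): P = [2, 4, 9] / [3, 5] / [7];  Q = [1, 2, 5] / [3, 6] / [4]
  Insert 6 (step 7): P = [2, 4, 6] / [3, 5, 9] / [7];  Q = [1, 2, 5] / [3, 6, 7] / [4]
  Insert 1 (step 8): P = [1, 4, 6] / [2, 5, 9] / [3] / [7];  Q = [1, 2, 5] / [3, 6, 7] / [4] / [8]
  Insert 8 (step 9): P = [1, 4, 6, 8] / [2, 5, 9] / [3] / [7];  Q = [1, 2, 5, 9] / [3, 6, 7] / [4] / [8]
Final shape: (4, 3, 1, 1).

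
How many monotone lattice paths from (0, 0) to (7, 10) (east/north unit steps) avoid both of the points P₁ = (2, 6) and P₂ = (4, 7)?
Number of paths = 11000

Inclusion–exclusion. Total paths: C(17, 7) = 19448. Through P₁: C(8, 2)·C(9, 5) = 3528. Through P₂: C(11, 4)·C(6, 3) = 6600. Since P₁ is strictly southwest of P₂, a monotone path through both must visit P₁ then P₂; paths through both = C(8, 2)·C(3, 2)·C(6, 3) = 1680. Avoid both = 19448 − 3528 − 6600 + 1680 = 11000.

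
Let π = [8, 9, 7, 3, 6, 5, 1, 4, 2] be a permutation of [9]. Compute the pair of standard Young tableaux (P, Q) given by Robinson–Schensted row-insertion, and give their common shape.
P = [1, 2] / [3, 4] / [5, 9] / [6] / [7] / [8];  Q = [1, 2] / [3, 5] / [4, 8] / [6] / [7] / [9];  common shape = (2, 2, 2, 1, 1, 1)

Row-insert the values π_1, π_2, … into P one at a time, bumping the leftmost entry strictly greater than the inserted value down to the next row. The recording tableau Q records, in position (i, j), the step at which that cell was added to P.
  Insert 8 (step 1): P = [8];  Q = [1]
  Insert 9 (step 2): P = [8, 9];  Q = [1, 2]
  Insert 7 (step 3): P = [7, 9] / [8];  Q = [1, 2] / [3]
  Insert 3 (step 4): P = [3, 9] / [7] / [8];  Q = [1, 2] / [3] / [4]
  Insert 6 (step 5): P = [3, 6] / [7, 9] / [8];  Q = [1, 2] / [3, 5] / [4]
  Insert 5 (step 6): P = [3, 5] / [6, 9] / [7] / [8];  Q = [1, 2] / [3, 5] / [4] / [6]
  Insert 1 (step 7): P = [1, 5] / [3, 9] / [6] / [7] / [8];  Q = [1, 2] / [3, 5] / [4] / [6] / [7]
  Insert 4 (step 8): P = [1, 4] / [3, 5] / [6, 9] / [7] / [8];  Q = [1, 2] / [3, 5] / [4, 8] / [6] / [7]
  Insert 2 (step 9): P = [1, 2] / [3, 4] / [5, 9] / [6] / [7] / [8];  Q = [1, 2] / [3, 5] / [4, 8] / [6] / [7] / [9]
Final shape: (2, 2, 2, 1, 1, 1).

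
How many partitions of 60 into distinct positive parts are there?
q(60) = 10880

A partition into distinct parts is a strictly decreasing sequence summing to n. The recurrence d(n, m) = d(n, m−1) + d(n−m, m−1) (use part m at most once) with q(n) = d(n, n) gives q(60) = 10880. (Euler's theorem: # distinct-part partitions = # odd-part partitions.)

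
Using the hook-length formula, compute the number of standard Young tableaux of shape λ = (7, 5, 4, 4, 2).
# SYT of shape (7, 5, 4, 4, 2) = 1414214802

Hook-length formula: f^λ = n! / Π hook(c), product over all cells c of the Young diagram. For λ = (7, 5, 4, 4, 2), n = 22 boxes. Hook lengths by row (left-to-right, top-to-bottom): [11, 10, 8, 7, 4, 2, 1]; [8, 7, 5, 4, 1]; [6, 5, 3, 2]; [5, 4, 2, 1]; [2, 1]. Product of hooks = 794787840000. So f^λ = 22! / 794787840000 = 1124000727777607680000 / 794787840000 = 1414214802.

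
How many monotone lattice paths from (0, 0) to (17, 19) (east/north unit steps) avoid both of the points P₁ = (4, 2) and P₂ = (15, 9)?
Number of paths = 6746309346

Inclusion–exclusion. Total paths: C(36, 17) = 8597496600. Through P₁: C(6, 4)·C(30, 13) = 1796397750. Through P₂: C(24, 15)·C(12, 2) = 86295264. Since P₁ is strictly southwest of P₂, a monotone path through both must visit P₁ then P₂; paths through both = C(6, 4)·C(18, 11)·C(12, 2) = 31505760. Avoid both = 8597496600 − 1796397750 − 86295264 + 31505760 = 6746309346.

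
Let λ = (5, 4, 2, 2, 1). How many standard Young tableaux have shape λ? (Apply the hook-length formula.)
# SYT of shape (5, 4, 2, 2, 1) = 68640

Hook-length formula: f^λ = n! / Π hook(c), product over all cells c of the Young diagram. For λ = (5, 4, 2, 2, 1), n = 14 boxes. Hook lengths by row (left-to-right, top-to-bottom): [9, 7, 4, 3, 1]; [7, 5, 2, 1]; [4, 2]; [3, 1]; [1]. Product of hooks = 1270080. So f^λ = 14! / 1270080 = 87178291200 / 1270080 = 68640.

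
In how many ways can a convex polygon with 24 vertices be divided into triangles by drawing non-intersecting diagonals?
C_22 = 91482563640

These polygon triangulations are counted by the Catalan number C_n = (1/(n + 1)) · C(2n, n). For n = 22: C_22 = (1/23) · C(44, 22) = 2104098963720/23 = 91482563640.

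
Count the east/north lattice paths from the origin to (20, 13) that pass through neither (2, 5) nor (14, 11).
Number of paths = 426467097

Inclusion–exclusion. Total paths: C(33, 20) = 573166440. Through P₁: C(7, 2)·C(26, 18) = 32807775. Through P₂: C(25, 14)·C(8, 6) = 124807200. Since P₁ is strictly southwest of P₂, a monotone path through both must visit P₁ then P₂; paths through both = C(7, 2)·C(18, 12)·C(8, 6) = 10915632. Avoid both = 573166440 − 32807775 − 124807200 + 10915632 = 426467097.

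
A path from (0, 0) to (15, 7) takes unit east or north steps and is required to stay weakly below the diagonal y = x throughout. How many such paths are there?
Number of paths = 95931

By the reflection principle (André's argument), the number of monotone paths to (15, 7) with n ≤ m that never go above y = x is C(22, 15) − C(22, 16) = 170544 − 74613 = 95931.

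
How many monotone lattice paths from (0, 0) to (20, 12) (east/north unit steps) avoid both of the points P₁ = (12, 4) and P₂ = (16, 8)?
Number of paths = 159804470

Inclusion–exclusion. Total paths: C(32, 20) = 225792840. Through P₁: C(16, 12)·C(16, 8) = 23423400. Through P₂: C(24, 16)·C(8, 4) = 51482970. Since P₁ is strictly southwest of P₂, a monotone path through both must visit P₁ then P₂; paths through both = C(16, 12)·C(8, 4)·C(8, 4) = 8918000. Avoid both = 225792840 − 23423400 − 51482970 + 8918000 = 159804470.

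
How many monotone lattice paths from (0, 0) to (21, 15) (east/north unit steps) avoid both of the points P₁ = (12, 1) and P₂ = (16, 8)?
Number of paths = 4978183738

Inclusion–exclusion. Total paths: C(36, 21) = 5567902560. Through P₁: C(13, 12)·C(23, 9) = 10623470. Through P₂: C(24, 16)·C(12, 5) = 582493032. Since P₁ is strictly southwest of P₂, a monotone path through both must visit P₁ then P₂; paths through both = C(13, 12)·C(11, 4)·C(12, 5) = 3397680. Avoid both = 5567902560 − 10623470 − 582493032 + 3397680 = 4978183738.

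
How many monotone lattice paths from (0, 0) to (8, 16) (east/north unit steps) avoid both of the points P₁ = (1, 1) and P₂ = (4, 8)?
Number of paths = 268158

Inclusion–exclusion. Total paths: C(24, 8) = 735471. Through P₁: C(2, 1)·C(22, 7) = 341088. Through P₂: C(12, 4)·C(12, 4) = 245025. Since P₁ is strictly southwest of P₂, a monotone path through both must visit P₁ then P₂; paths through both = C(2, 1)·C(10, 3)·C(12, 4) = 118800. Avoid both = 735471 − 341088 − 245025 + 118800 = 268158.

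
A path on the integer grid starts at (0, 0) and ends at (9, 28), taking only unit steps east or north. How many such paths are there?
Number of paths = 124403620

A monotone lattice path from (0, 0) to (9, 28) consists of 9 east steps and 28 north steps in some order, so it is determined by which 9 of the 37 steps are east. The count is C(37, 9) = 124403620.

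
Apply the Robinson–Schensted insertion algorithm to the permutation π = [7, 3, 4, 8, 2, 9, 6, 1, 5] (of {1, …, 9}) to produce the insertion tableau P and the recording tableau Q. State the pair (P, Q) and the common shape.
P = [1, 4, 5, 9] / [2, 6] / [3, 8] / [7];  Q = [1, 3, 4, 6] / [2, 7] / [5, 9] / [8];  common shape = (4, 2, 2, 1)

Row-insert the values π_1, π_2, … into P one at a time, bumping the leftmost entry strictly greater than the inserted value down to the next row. The recording tableau Q records, in position (i, j), the step at which that cell was added to P.
  Insert 7 (step 1): P = [7];  Q = [1]
  Insert 3 (step 2): P = [3] / [7];  Q = [1] / [2]
  Insert 4 (step 3): P = [3, 4] / [7];  Q = [1, 3] / [2]
  Insert 8 (step 4): P = [3, 4, 8] / [7];  Q = [1, 3, 4] / [2]
  Insert 2 (step 5): P = [2, 4, 8] / [3] / [7];  Q = [1, 3, 4] / [2] / [5]
  Insert 9 (step 6): P = [2, 4, 8, 9] / [3] / [7];  Q = [1, 3, 4, 6] / [2] / [5]
  Insert 6 (step 7): P = [2, 4, 6, 9] / [3, 8] / [7];  Q = [1, 3, 4, 6] / [2, 7] / [5]
  Insert 1 (step 8): P = [1, 4, 6, 9] / [2, 8] / [3] / [7];  Q = [1, 3, 4, 6] / [2, 7] / [5] / [8]
  Insert 5 (step 9): P = [1, 4, 5, 9] / [2, 6] / [3, 8] / [7];  Q = [1, 3, 4, 6] / [2, 7] / [5, 9] / [8]
Final shape: (4, 2, 2, 1).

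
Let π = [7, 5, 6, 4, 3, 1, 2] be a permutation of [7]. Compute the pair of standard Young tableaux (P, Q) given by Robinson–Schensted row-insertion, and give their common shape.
P = [1, 2] / [3, 6] / [4] / [5] / [7];  Q = [1, 3] / [2, 7] / [4] / [5] / [6];  common shape = (2, 2, 1, 1, 1)

Row-insert the values π_1, π_2, … into P one at a time, bumping the leftmost entry strictly greater than the inserted value down to the next row. The recording tableau Q records, in position (i, j), the step at which that cell was added to P.
  Insert 7 (step 1): P = [7];  Q = [1]
  Insert 5 (step 2): P = [5] / [7];  Q = [1] / [2]
  Insert 6 (step 3): P = [5, 6] / [7];  Q = [1, 3] / [2]
  Insert 4 (step 4): P = [4, 6] / [5] / [7];  Q = [1, 3] / [2] / [4]
  Insert 3 (step 5): P = [3, 6] / [4] / [5] / [7];  Q = [1, 3] / [2] / [4] / [5]
  Insert 1 (step 6): P = [1, 6] / [3] / [4] / [5] / [7];  Q = [1, 3] / [2] / [4] / [5] / [6]
  Insert 2 (step 7): P = [1, 2] / [3, 6] / [4] / [5] / [7];  Q = [1, 3] / [2, 7] / [4] / [5] / [6]
Final shape: (2, 2, 1, 1, 1).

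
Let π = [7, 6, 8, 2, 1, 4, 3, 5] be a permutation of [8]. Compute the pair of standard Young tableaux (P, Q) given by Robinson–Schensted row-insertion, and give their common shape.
P = [1, 3, 5] / [2, 4] / [6, 8] / [7];  Q = [1, 3, 8] / [2, 6] / [4, 7] / [5];  common shape = (3, 2, 2, 1)

Row-insert the values π_1, π_2, … into P one at a time, bumping the leftmost entry strictly greater than the inserted value down to the next row. The recording tableau Q records, in position (i, j), the step at which that cell was added to P.
  Insert 7 (step 1): P = [7];  Q = [1]
  Insert 6 (step 2): P = [6] / [7];  Q = [1] / [2]
  Insert 8 (step 3): P = [6, 8] / [7];  Q = [1, 3] / [2]
  Insert 2 (step 4): P = [2, 8] / [6] / [7];  Q = [1, 3] / [2] / [4]
  Insert 1 (step 5): P = [1, 8] / [2] / [6] / [7];  Q = [1, 3] / [2] / [4] / [5]
  Insert 4 (step 6): P = [1, 4] / [2, 8] / [6] / [7];  Q = [1, 3] / [2, 6] / [4] / [5]
  Insert 3 (step 7): P = [1, 3] / [2, 4] / [6, 8] / [7];  Q = [1, 3] / [2, 6] / [4, 7] / [5]
  Insert 5 (step 8): P = [1, 3, 5] / [2, 4] / [6, 8] / [7];  Q = [1, 3, 8] / [2, 6] / [4, 7] / [5]
Final shape: (3, 2, 2, 1).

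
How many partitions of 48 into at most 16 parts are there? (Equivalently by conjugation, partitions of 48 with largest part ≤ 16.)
p(48, parts ≤ 16) = 112540

Use the recurrence p(n, m) = p(n, m−1) + p(n−m, m): either the largest part is < m (count p(n, m−1)) or the largest part is exactly m (remove one copy of m, count p(n−m, m)). With p(0, ·) = 1 this gives p(48, parts ≤ 16) = 112540. (By conjugating Young diagrams, this also counts partitions of 48 into at most 16 parts.)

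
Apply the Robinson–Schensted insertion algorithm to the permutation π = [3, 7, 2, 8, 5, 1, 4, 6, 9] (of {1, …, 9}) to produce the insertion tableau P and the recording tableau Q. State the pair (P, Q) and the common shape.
P = [1, 4, 6, 9] / [2, 5, 8] / [3, 7];  Q = [1, 2, 4, 9] / [3, 5, 8] / [6, 7];  common shape = (4, 3, 2)

Row-insert the values π_1, π_2, … into P one at a time, bumping the leftmost entry strictly greater than the inserted value down to the next row. The recording tableau Q records, in position (i, j), the step at which that cell was added to P.
  Insert 3 (step 1): P = [3];  Q = [1]
  Insert 7 (step 2): P = [3, 7];  Q = [1, 2]
  Insert 2 (step 3): P = [2, 7] / [3];  Q = [1, 2] / [3]
  Insert 8 (step 4): P = [2, 7, 8] / [3];  Q = [1, 2, 4] / [3]
  Insert 5 (step 5): P = [2, 5, 8] / [3, 7];  Q = [1, 2, 4] / [3, 5]
  Insert 1 (step 6): P = [1, 5, 8] / [2, 7] / [3];  Q = [1, 2, 4] / [3, 5] / [6]
  Insert 4 (step 7): P = [1, 4, 8] / [2, 5] / [3, 7];  Q = [1, 2, 4] / [3, 5] / [6, 7]
  Insert 6 (step 8): P = [1, 4, 6] / [2, 5, 8] / [3, 7];  Q = [1, 2, 4] / [3, 5, 8] / [6, 7]
  Insert 9 (step 9): P = [1, 4, 6, 9] / [2, 5, 8] / [3, 7];  Q = [1, 2, 4, 9] / [3, 5, 8] / [6, 7]
Final shape: (4, 3, 2).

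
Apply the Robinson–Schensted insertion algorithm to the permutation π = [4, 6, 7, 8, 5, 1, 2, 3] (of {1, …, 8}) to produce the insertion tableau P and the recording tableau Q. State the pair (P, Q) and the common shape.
P = [1, 2, 3, 8] / [4, 5, 7] / [6];  Q = [1, 2, 3, 4] / [5, 7, 8] / [6];  common shape = (4, 3, 1)

Row-insert the values π_1, π_2, … into P one at a time, bumping the leftmost entry strictly greater than the inserted value down to the next row. The recording tableau Q records, in position (i, j), the step at which that cell was added to P.
  Insert 4 (step 1): P = [4];  Q = [1]
  Insert 6 (step 2): P = [4, 6];  Q = [1, 2]
  Insert 7 (step 3): P = [4, 6, 7];  Q = [1, 2, 3]
  Insert 8 (step 4): P = [4, 6, 7, 8];  Q = [1, 2, 3, 4]
  Insert 5 (step 5): P = [4, 5, 7, 8] / [6];  Q = [1, 2, 3, 4] / [5]
  Insert 1 (step 6): P = [1, 5, 7, 8] / [4] / [6];  Q = [1, 2, 3, 4] / [5] / [6]
  Insert 2 (step 7): P = [1, 2, 7, 8] / [4, 5] / [6];  Q = [1, 2, 3, 4] / [5, 7] / [6]
  Insert 3 (step 8): P = [1, 2, 3, 8] / [4, 5, 7] / [6];  Q = [1, 2, 3, 4] / [5, 7, 8] / [6]
Final shape: (4, 3, 1).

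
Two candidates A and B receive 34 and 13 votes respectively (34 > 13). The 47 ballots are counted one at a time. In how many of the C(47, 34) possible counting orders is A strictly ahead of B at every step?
Strict-lead orderings = 62855613135

Total orderings of the 47 votes with 34 for A: C(47, 34) = 140676848445. By the Bertrand ballot formula (Cycle Lemma / reflection principle), the number of orderings in which A is strictly ahead of B throughout is (p − q)/(p + q) · C(p + q, p) = (34 − 13)/(34 + 13) · 140676848445 = 62855613135.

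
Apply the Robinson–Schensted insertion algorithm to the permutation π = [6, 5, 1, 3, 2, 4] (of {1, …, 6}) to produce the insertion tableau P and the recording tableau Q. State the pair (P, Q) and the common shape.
P = [1, 2, 4] / [3] / [5] / [6];  Q = [1, 4, 6] / [2] / [3] / [5];  common shape = (3, 1, 1, 1)

Row-insert the values π_1, π_2, … into P one at a time, bumping the leftmost entry strictly greater than the inserted value down to the next row. The recording tableau Q records, in position (i, j), the step at which that cell was added to P.
  Insert 6 (step 1): P = [6];  Q = [1]
  Insert 5 (step 2): P = [5] / [6];  Q = [1] / [2]
  Insert 1 (step 3): P = [1] / [5] / [6];  Q = [1] / [2] / [3]
  Insert 3 (step 4): P = [1, 3] / [5] / [6];  Q = [1, 4] / [2] / [3]
  Insert 2 (step 5): P = [1, 2] / [3] / [5] / [6];  Q = [1, 4] / [2] / [3] / [5]
  Insert 4 (step 6): P = [1, 2, 4] / [3] / [5] / [6];  Q = [1, 4, 6] / [2] / [3] / [5]
Final shape: (3, 1, 1, 1).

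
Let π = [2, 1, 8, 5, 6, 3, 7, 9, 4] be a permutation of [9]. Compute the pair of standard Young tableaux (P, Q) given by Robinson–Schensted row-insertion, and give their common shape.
P = [1, 3, 4, 7, 9] / [2, 5, 6] / [8];  Q = [1, 3, 5, 7, 8] / [2, 4, 9] / [6];  common shape = (5, 3, 1)

Row-insert the values π_1, π_2, … into P one at a time, bumping the leftmost entry strictly greater than the inserted value down to the next row. The recording tableau Q records, in position (i, j), the step at which that cell was added to P.
  Insert 2 (step 1): P = [2];  Q = [1]
  Insert 1 (step 2): P = [1] / [2];  Q = [1] / [2]
  Insert 8 (step 3): P = [1, 8] / [2];  Q = [1, 3] / [2]
  Insert 5 (step 4): P = [1, 5] / [2, 8];  Q = [1, 3] / [2, 4]
  Insert 6 (step 5): P = [1, 5, 6] / [2, 8];  Q = [1, 3, 5] / [2, 4]
  Insert 3 (step 6): P = [1, 3, 6] / [2, 5] / [8];  Q = [1, 3, 5] / [2, 4] / [6]
  Insert 7 (step 7): P = [1, 3, 6, 7] / [2, 5] / [8];  Q = [1, 3, 5, 7] / [2, 4] / [6]
  Insert 9 (step 8): P = [1, 3, 6, 7, 9] / [2, 5] / [8];  Q = [1, 3, 5, 7, 8] / [2, 4] / [6]
  Insert 4 (step 9): P = [1, 3, 4, 7, 9] / [2, 5, 6] / [8];  Q = [1, 3, 5, 7, 8] / [2, 4, 9] / [6]
Final shape: (5, 3, 1).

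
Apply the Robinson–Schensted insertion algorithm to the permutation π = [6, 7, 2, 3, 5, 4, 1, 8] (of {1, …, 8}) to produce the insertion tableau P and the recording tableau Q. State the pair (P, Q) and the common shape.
P = [1, 3, 4, 8] / [2, 7] / [5] / [6];  Q = [1, 2, 5, 8] / [3, 4] / [6] / [7];  common shape = (4, 2, 1, 1)

Row-insert the values π_1, π_2, … into P one at a time, bumping the leftmost entry strictly greater than the inserted value down to the next row. The recording tableau Q records, in position (i, j), the step at which that cell was added to P.
  Insert 6 (step 1): P = [6];  Q = [1]
  Insert 7 (step 2): P = [6, 7];  Q = [1, 2]
  Insert 2 (step 3): P = [2, 7] / [6];  Q = [1, 2] / [3]
  Insert 3 (step 4): P = [2, 3] / [6, 7];  Q = [1, 2] / [3, 4]
  Insert 5 (step 5): P = [2, 3, 5] / [6, 7];  Q = [1, 2, 5] / [3, 4]
  Insert 4 (step 6): P = [2, 3, 4] / [5, 7] / [6];  Q = [1, 2, 5] / [3, 4] / [6]
  Insert 1 (step 7): P = [1, 3, 4] / [2, 7] / [5] / [6];  Q = [1, 2, 5] / [3, 4] / [6] / [7]
  Insert 8 (step 8): P = [1, 3, 4, 8] / [2, 7] / [5] / [6];  Q = [1, 2, 5, 8] / [3, 4] / [6] / [7]
Final shape: (4, 2, 1, 1).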